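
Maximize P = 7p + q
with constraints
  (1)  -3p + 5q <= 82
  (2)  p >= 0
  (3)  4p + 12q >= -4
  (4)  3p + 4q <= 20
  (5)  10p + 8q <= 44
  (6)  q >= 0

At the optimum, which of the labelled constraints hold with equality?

Corner points and P = 7p + q:
  (0, 5) → P = 5
  (0, 0) → P = 0
  (1, 17/4) → P = 45/4
  (22/5, 0) → P = 154/5

The maximum is at (22/5, 0). Substituting into each constraint, equality holds for (5) and (6); the remaining constraints have slack.

(5) and (6)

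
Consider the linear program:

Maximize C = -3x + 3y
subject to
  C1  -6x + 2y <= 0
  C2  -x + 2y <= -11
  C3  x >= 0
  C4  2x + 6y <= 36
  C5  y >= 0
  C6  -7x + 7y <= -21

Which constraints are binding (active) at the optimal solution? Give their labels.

C2 and C5

Vertices and C = -3x + 3y:
  (69/5, 7/5) → C = -186/5
  (11, 0) → C = -33
  (18, 0) → C = -54

The maximum is at (11, 0). Substituting into each constraint, equality holds for C2 and C5; the remaining constraints have slack.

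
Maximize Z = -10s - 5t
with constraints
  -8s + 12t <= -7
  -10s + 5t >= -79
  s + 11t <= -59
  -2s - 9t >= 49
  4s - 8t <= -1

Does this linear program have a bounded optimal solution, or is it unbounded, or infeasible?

infeasible

The boundaries -8s + 12t = -7 and s + 11t = -59 meet at (-631/100, -479/100), but that point violates 4s - 8t ≤ -1. Every candidate vertex is excluded by some other constraint, so the feasible region is empty.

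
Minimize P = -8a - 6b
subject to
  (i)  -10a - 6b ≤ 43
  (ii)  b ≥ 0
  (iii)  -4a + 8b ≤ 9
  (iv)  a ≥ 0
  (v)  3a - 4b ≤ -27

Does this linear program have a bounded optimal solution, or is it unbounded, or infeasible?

The boundaries b = 0 and a = 0 meet at (0, 0), but that point violates 3a - 4b ≤ -27. Every candidate vertex is excluded by some other constraint, so the feasible region is empty.

infeasible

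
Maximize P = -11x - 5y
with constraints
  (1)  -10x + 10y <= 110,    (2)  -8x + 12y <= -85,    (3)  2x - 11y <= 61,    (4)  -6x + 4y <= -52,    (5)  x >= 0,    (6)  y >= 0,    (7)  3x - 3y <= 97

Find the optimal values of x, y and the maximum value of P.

x = 85/8, y = 0, maximum P = -935/8

Corner points and P = -11x - 5y:
  (85/8, 0) → P = -935/8
  (303/4, 521/12) → P = -3151/3
  (61/2, 0) → P = -671/2
  (884/27, 11/27) → P = -9779/27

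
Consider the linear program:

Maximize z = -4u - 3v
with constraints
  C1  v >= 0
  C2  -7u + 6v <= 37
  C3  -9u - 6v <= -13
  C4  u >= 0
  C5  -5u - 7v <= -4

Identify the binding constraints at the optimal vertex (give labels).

Feasible corners and z = -4u - 3v:
  (13/9, 0) → z = -52/9
  (0, 37/6) → z = -37/2
  (0, 13/6) → z = -13/2
The feasible region is unbounded (it extends along (6, 7), (1, 0)), but z strictly decreases along every unbounded feasible direction, so there is no improving ray and the maximum is attained at a vertex.

The maximum is at (13/9, 0). Substituting into each constraint, equality holds for C1 and C3; the remaining constraints have slack.

C1 and C3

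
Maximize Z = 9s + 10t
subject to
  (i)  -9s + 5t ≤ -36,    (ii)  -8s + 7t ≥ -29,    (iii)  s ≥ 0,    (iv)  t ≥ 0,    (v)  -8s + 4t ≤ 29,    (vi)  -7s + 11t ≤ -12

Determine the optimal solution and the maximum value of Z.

Feasible corners and Z = 9s + 10t:
  (107/23, 27/23) → Z = 1233/23
  (21/4, 9/4) → Z = 279/4
  (235/39, 107/39) → Z = 245/3

The optimum lies where -8s + 7t = -29 and -7s + 11t = -12.
Solving simultaneously gives s = 235/39, t = 107/39.

s = 235/39, t = 107/39, maximum Z = 245/3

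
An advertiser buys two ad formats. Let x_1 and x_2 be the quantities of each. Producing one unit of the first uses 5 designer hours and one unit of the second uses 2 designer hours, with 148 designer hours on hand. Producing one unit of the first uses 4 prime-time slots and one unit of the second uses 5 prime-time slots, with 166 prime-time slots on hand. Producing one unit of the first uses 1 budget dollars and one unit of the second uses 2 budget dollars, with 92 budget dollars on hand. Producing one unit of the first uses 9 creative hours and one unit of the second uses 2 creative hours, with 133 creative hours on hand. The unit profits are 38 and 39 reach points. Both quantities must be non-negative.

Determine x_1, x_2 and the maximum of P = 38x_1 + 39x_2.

At the optimal vertex, 4x_1 + 5x_2 = 166 and 9x_1 + 2x_2 = 133.
Solving simultaneously gives x_1 = 9, x_2 = 26.

x_1 = 9, x_2 = 26, maximum P = 1356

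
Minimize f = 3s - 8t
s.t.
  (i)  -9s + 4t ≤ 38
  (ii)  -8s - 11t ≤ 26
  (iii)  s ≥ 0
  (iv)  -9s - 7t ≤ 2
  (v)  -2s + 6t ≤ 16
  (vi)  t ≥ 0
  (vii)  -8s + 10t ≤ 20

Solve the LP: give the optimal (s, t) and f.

s = 10/7, t = 22/7, minimum f = -146/7

The feasible region is unbounded (it extends along (3, 1), (1, 0)), but f strictly increases along every unbounded feasible direction, so there is no improving ray and the minimum is attained at a vertex.

The binding constraints are -2s + 6t = 16 and -8s + 10t = 20.
Solving simultaneously gives s = 10/7, t = 22/7.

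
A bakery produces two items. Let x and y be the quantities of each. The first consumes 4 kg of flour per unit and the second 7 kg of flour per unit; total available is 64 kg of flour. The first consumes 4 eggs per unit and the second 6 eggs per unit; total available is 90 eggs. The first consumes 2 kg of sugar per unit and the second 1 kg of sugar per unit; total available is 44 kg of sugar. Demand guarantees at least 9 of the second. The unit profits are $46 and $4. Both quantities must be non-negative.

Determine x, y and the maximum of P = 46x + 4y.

Extreme points and P = 46x + 4y:
  (0, 64/7) → P = 256/7
  (0, 9) → P = 36
  (1/4, 9) → P = 95/2

At the optimal vertex, 4x + 7y = 64 and y = 9.
Solving simultaneously gives x = 1/4, y = 9.

x = 1/4, y = 9, maximum P = 95/2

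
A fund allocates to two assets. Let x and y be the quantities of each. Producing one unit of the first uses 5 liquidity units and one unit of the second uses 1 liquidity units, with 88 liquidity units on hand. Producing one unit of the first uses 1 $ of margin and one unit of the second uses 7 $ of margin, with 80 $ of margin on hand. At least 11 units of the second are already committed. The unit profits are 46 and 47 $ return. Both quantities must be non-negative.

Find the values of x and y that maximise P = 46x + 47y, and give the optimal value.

x = 3, y = 11, maximum P = 655

Corner points and P = 46x + 47y:
  (0, 80/7) → P = 3760/7
  (0, 11) → P = 517
  (3, 11) → P = 655

The binding constraints are x + 7y = 80 and y = 11.
Solving simultaneously gives x = 3, y = 11.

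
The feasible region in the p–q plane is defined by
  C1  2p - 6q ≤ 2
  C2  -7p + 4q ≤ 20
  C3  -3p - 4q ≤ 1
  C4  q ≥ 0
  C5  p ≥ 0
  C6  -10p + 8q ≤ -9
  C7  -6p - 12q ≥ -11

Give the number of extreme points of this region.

4

Pairwise boundary intersections that survive every other constraint:
  (1, 0)
  (3/2, 1/6)
  (9/10, 0)
  (7/6, 1/3)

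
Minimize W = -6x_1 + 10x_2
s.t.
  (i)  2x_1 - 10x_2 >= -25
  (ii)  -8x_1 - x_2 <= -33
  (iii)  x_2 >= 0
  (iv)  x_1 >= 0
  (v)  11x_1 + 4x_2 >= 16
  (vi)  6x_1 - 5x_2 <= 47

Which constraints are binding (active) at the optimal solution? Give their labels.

Corner points and W = -6x_1 + 10x_2:
  (305/82, 133/41) → W = 415/41
  (119/10, 122/25) → W = -113/5
  (33/8, 0) → W = -99/4
  (47/6, 0) → W = -47

The minimum is at (47/6, 0). Substituting into each constraint, equality holds for (iii) and (vi); the remaining constraints have slack.

(iii) and (vi)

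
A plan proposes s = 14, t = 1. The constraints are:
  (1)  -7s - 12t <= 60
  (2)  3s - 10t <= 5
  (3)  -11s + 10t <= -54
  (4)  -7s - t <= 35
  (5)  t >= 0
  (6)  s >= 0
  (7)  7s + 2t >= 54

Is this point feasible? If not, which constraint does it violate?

Constraint (2): 3s - 10t = 32, which is not ≤ 5. All other constraints are satisfied.

not feasible — violates (2)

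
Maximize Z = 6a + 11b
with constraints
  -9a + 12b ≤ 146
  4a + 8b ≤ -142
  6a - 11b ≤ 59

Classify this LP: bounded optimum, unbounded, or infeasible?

bounded optimum

Extreme points and Z = 6a + 11b:
  (-359/15, -347/60) → Z = -12433/60
  (-2314/27, -469/9) → Z = -9787/9
  (-545/46, -272/23) → Z = -4627/23
The feasible region has finitely many vertices and no improving ray; the maximum is -4627/23 at (-545/46, -272/23).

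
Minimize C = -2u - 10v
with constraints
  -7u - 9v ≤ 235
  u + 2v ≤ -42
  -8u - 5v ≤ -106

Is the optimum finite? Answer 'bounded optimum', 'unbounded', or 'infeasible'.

bounded optimum

Feasible corners and C = -2u - 10v:
  (2129/37, -2622/37) → C = 21962/37
  (422/11, -442/11) → C = 3576/11
The feasible region has finitely many vertices and no improving ray; the minimum is 3576/11 at (422/11, -442/11).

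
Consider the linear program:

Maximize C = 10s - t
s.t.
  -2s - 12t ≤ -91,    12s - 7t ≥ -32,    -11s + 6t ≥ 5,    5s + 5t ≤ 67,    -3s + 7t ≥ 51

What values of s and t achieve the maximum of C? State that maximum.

s = 107/25, t = 228/25, maximum C = 842/25

Vertices and C = 10s - t:
  (309/95, 964/95) → C = 2126/95
  (19/9, 172/21) → C = 814/63
  (107/25, 228/25) → C = 842/25

At the optimal vertex, 5s + 5t = 67 and -3s + 7t = 51.
Solving simultaneously gives s = 107/25, t = 228/25.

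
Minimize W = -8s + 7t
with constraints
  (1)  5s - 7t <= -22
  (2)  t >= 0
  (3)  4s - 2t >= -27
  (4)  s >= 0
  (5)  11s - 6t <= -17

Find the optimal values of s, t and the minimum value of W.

Extreme points and W = -8s + 7t:
  (0, 22/7) → W = 22
  (13/47, 157/47) → W = 995/47
  (0, 27/2) → W = 189/2
The feasible region is unbounded (it extends along (1, 2), (6, 11)), but W strictly increases along every unbounded feasible direction, so there is no improving ray and the minimum is attained at a vertex.

The binding constraints are 5s - 7t = -22 and 11s - 6t = -17.
Solving simultaneously gives s = 13/47, t = 157/47.

s = 13/47, t = 157/47, minimum W = 995/47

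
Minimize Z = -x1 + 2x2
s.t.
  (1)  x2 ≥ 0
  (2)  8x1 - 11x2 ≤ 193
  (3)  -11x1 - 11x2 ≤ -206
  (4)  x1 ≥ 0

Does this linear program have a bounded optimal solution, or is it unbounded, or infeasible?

bounded optimum

Corner points and Z = -x1 + 2x2:
  (193/8, 0) → Z = -193/8
  (206/11, 0) → Z = -206/11
  (0, 206/11) → Z = 412/11
The feasible region has finitely many vertices and no improving ray; the minimum is -193/8 at (193/8, 0).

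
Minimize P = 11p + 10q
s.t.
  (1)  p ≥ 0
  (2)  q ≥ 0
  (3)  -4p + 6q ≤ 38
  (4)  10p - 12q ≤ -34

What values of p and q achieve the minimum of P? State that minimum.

p = 0, q = 17/6, minimum P = 85/3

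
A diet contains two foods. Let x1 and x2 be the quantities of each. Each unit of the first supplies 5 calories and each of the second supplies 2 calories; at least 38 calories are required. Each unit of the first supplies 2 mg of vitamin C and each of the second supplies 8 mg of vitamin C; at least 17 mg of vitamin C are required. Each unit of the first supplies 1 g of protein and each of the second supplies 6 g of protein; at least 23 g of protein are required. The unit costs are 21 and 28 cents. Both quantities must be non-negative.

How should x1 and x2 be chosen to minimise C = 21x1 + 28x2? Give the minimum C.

The feasible region is unbounded (it extends along (0, 1), (1, 0)), but C strictly increases along every unbounded feasible direction, so there is no improving ray and the minimum is attained at a vertex.

x1 = 13/2, x2 = 11/4, minimum C = 427/2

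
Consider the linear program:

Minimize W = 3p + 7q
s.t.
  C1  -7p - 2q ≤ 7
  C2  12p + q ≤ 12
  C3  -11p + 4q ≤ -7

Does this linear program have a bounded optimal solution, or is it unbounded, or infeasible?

bounded optimum

Extreme points and W = 3p + 7q:
  (31/17, -168/17) → W = -1083/17
  (-7/25, -63/25) → W = -462/25
  (55/59, 48/59) → W = 501/59
The feasible region has finitely many vertices and no improving ray; the minimum is -1083/17 at (31/17, -168/17).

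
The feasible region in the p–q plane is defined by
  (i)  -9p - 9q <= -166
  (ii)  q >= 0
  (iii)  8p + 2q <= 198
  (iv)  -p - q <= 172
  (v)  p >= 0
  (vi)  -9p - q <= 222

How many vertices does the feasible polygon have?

4

Pairwise boundary intersections that survive every other constraint:
  (166/9, 0)
  (0, 166/9)
  (99/4, 0)
  (0, 99)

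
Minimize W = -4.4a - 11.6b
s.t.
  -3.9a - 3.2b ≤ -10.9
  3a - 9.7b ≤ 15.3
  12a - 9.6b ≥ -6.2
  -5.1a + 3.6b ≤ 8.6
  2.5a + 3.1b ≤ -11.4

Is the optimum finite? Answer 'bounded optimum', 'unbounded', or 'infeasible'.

The boundaries -3.9a - 3.2b = -10.9 and 3a - 9.7b = 15.3 meet at (499/153, -29/51), but that point violates 2.5a + 3.1b ≤ -11.4. Every candidate vertex is excluded by some other constraint, so the feasible region is empty.

infeasible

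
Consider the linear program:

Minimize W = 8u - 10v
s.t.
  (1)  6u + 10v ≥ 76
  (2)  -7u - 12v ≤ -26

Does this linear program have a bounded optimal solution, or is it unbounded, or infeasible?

From the feasible point (326, -188), moving in the direction (-10, 6) keeps every constraint satisfied while W decreases without bound.

unbounded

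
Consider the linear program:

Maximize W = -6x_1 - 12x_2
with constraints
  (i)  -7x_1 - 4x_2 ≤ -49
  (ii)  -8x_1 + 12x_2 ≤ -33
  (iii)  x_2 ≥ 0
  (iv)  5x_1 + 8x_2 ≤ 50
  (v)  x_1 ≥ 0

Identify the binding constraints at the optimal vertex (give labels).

(i) and (iii)

Corner points and W = -6x_1 - 12x_2:
  (180/29, 161/116) → W = -1563/29
  (7, 0) → W = -42
  (216/31, 235/124) → W = -2001/31
  (10, 0) → W = -60

The maximum is at (7, 0). Substituting into each constraint, equality holds for (i) and (iii); the remaining constraints have slack.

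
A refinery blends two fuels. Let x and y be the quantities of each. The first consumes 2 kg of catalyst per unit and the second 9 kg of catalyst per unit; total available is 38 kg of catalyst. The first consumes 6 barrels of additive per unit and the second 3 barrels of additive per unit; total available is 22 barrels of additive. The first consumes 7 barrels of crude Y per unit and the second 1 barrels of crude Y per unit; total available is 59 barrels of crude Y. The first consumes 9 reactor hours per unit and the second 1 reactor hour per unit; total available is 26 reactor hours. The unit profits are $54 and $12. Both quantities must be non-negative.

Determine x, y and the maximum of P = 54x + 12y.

The binding constraints are 6x + 3y = 22 and 9x + y = 26.
Solving simultaneously gives x = 8/3, y = 2.

x = 8/3, y = 2, maximum P = 168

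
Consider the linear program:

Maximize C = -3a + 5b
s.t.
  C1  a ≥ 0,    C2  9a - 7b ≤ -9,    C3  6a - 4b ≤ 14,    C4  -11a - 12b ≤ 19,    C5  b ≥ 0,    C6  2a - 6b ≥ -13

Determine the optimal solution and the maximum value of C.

Corner points and C = -3a + 5b:
  (0, 9/7) → C = 45/7
  (0, 13/6) → C = 65/6
  (37/40, 99/40) → C = 48/5

The optimum lies where a = 0 and 2a - 6b = -13.
Solving simultaneously gives a = 0, b = 13/6.

a = 0, b = 13/6, maximum C = 65/6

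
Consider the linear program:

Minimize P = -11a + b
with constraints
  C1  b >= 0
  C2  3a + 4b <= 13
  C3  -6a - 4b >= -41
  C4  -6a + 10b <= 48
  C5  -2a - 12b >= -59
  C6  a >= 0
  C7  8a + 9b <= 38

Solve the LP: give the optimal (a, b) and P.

Extreme points and P = -11a + b:
  (13/3, 0) → P = -143/3
  (0, 0) → P = 0
  (0, 13/4) → P = 13/4

The binding constraints are b = 0 and 3a + 4b = 13.
Solving simultaneously gives a = 13/3, b = 0.

a = 13/3, b = 0, minimum P = -143/3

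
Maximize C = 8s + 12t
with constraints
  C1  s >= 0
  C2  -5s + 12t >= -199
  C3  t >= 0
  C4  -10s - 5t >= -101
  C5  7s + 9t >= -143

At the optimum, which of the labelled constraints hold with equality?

Corner points and C = 8s + 12t:
  (0, 0) → C = 0
  (0, 101/5) → C = 1212/5
  (101/10, 0) → C = 404/5

The maximum is at (0, 101/5). Substituting into each constraint, equality holds for C1 and C4; the remaining constraints have slack.

C1 and C4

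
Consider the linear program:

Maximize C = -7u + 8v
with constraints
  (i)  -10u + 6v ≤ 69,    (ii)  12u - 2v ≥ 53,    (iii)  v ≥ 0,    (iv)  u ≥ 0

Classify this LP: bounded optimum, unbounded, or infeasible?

From the feasible point (114/13, 679/26), moving in the direction (6, 10) keeps every constraint satisfied while C increases without bound.

unbounded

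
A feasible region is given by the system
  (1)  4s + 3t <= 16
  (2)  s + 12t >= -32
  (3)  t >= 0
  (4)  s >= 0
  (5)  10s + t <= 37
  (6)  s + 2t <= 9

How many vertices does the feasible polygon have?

5

Of the 15 pairwise boundary intersections, those satisfying every inequality are:
  (95/26, 6/13)
  (1, 4)
  (0, 0)
  (37/10, 0)
  (0, 9/2)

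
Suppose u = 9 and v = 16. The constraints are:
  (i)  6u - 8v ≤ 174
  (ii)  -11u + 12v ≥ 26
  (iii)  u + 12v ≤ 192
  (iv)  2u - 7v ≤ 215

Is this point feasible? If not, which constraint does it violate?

not feasible — violates (iii)

Constraint (iii): u + 12v = 201, which is not ≤ 192. All other constraints are satisfied.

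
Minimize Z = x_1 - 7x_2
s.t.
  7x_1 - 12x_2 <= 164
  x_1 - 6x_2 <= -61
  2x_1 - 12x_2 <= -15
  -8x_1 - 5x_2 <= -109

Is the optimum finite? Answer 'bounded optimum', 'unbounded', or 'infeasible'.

unbounded

From the feasible point (286/5, 197/10), moving in the direction (12, 7) keeps every constraint satisfied while Z decreases without bound.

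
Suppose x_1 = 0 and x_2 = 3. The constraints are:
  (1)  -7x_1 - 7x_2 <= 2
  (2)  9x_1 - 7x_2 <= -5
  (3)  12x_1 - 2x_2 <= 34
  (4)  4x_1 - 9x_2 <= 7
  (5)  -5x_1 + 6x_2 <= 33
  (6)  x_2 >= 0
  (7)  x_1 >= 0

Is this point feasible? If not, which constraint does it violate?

feasible

(1): -21 ≤ 2 ✓
(2): -21 ≤ -5 ✓
(3): -6 ≤ 34 ✓
(4): -27 ≤ 7 ✓
(5): 18 ≤ 33 ✓
(6): 3 ≥ 0 ✓
(7): 0 ≥ 0 ✓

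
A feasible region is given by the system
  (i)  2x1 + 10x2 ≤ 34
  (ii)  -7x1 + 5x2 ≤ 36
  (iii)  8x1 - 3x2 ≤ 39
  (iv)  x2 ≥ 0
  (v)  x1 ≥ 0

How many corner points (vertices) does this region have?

Intersecting each pair of boundary lines and keeping only the points that satisfy every inequality leaves:
  (246/43, 97/43)
  (0, 17/5)
  (39/8, 0)
  (0, 0)

4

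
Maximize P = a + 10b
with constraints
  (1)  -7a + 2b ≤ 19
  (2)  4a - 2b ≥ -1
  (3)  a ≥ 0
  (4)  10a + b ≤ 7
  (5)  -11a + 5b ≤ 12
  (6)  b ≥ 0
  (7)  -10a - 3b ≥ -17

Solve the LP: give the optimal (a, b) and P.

Extreme points and P = a + 10b:
  (0, 1/2) → P = 5
  (13/24, 19/12) → P = 131/8
  (0, 0) → P = 0
  (7/10, 0) → P = 7/10

The optimum lies where 4a - 2b = -1 and 10a + b = 7.
Solving simultaneously gives a = 13/24, b = 19/12.

a = 13/24, b = 19/12, maximum P = 131/8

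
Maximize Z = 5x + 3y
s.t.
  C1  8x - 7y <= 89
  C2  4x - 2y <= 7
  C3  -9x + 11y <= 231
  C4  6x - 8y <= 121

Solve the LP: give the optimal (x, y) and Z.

x = 539/26, y = 987/26, maximum Z = 2828/13

Corner points and Z = 5x + 3y:
  (539/26, 987/26) → Z = 2828/13
  (-93/10, -221/10) → Z = -564/5
  (-3179/6, -825/2) → Z = -11660/3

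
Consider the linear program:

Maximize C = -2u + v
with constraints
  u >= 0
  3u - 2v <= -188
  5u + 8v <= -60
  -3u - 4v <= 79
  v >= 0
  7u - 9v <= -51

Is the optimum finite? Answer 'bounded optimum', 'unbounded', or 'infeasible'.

The boundaries u = 0 and 3u - 2v = -188 meet at (0, 94), but that point violates 5u + 8v ≤ -60. Every candidate vertex is excluded by some other constraint, so the feasible region is empty.

infeasible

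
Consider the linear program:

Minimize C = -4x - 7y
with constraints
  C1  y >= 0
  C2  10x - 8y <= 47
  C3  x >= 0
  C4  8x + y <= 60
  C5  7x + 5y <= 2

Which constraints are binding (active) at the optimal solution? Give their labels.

C3 and C5

Corner points and C = -4x - 7y:
  (0, 0) → C = 0
  (2/7, 0) → C = -8/7
  (0, 2/5) → C = -14/5

The minimum is at (0, 2/5). Substituting into each constraint, equality holds for C3 and C5; the remaining constraints have slack.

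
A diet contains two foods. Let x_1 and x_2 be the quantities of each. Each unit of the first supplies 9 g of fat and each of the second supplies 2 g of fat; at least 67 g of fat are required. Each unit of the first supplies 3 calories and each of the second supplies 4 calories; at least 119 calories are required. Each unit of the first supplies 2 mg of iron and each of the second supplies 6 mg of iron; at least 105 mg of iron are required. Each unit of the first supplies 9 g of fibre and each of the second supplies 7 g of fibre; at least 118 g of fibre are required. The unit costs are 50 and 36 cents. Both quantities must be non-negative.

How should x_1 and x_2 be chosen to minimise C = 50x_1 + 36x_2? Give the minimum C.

x_1 = 1, x_2 = 29, minimum C = 1094

Vertices and C = 50x_1 + 36x_2:
  (0, 67/2) → C = 1206
  (105/2, 0) → C = 2625
  (1, 29) → C = 1094
  (147/5, 77/10) → C = 8736/5
The feasible region is unbounded (it extends along (0, 1), (1, 0)), but C strictly increases along every unbounded feasible direction, so there is no improving ray and the minimum is attained at a vertex.

The optimum lies where 9x_1 + 2x_2 = 67 and 3x_1 + 4x_2 = 119.
Solving simultaneously gives x_1 = 1, x_2 = 29.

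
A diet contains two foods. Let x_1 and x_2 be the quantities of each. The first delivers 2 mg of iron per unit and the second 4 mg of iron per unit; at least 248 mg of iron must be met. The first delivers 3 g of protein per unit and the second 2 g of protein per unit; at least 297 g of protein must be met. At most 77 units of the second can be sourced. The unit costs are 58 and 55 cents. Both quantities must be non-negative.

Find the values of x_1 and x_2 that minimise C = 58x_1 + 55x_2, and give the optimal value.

x_1 = 173/2, x_2 = 75/4, minimum C = 24193/4

The feasible region is unbounded (it extends along (1, 0)), but C strictly increases along every unbounded feasible direction, so there is no improving ray and the minimum is attained at a vertex.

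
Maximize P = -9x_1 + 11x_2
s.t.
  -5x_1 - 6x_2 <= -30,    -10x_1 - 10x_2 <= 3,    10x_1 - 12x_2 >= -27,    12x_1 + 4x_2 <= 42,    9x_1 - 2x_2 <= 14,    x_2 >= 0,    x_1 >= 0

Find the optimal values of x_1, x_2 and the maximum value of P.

Feasible corners and P = -9x_1 + 11x_2:
  (33/20, 29/8) → P = 1001/40
  (9/4, 25/8) → P = 113/8
  (99/46, 93/23) → P = 1155/46
  (7/3, 7/2) → P = 35/2

x_1 = 99/46, x_2 = 93/23, maximum P = 1155/46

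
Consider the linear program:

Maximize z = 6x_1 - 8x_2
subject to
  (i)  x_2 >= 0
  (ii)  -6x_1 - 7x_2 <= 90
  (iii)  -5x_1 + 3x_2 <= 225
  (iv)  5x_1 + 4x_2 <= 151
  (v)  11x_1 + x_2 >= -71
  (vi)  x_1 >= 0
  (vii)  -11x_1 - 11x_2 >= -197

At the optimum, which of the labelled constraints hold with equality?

(i) and (vii)

Vertices and z = 6x_1 - 8x_2:
  (0, 0) → z = 0
  (197/11, 0) → z = 1182/11
  (0, 197/11) → z = -1576/11

The maximum is at (197/11, 0). Substituting into each constraint, equality holds for (i) and (vii); the remaining constraints have slack.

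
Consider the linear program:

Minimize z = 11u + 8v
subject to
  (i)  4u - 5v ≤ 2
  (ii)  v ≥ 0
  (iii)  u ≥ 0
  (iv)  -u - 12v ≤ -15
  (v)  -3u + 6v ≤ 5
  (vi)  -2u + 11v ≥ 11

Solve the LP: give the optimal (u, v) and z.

u = 5/7, v = 25/21, minimum z = 365/21

Extreme points and z = 11u + 8v:
  (37/9, 26/9) → z = 205/3
  (77/34, 24/17) → z = 1231/34
  (5/7, 25/21) → z = 365/21
  (33/35, 41/35) → z = 691/35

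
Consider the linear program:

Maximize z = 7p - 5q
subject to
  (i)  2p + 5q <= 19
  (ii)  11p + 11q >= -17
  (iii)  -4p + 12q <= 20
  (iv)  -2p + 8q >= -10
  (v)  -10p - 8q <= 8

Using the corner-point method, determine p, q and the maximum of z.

p = 101/13, q = 9/13, maximum z = 662/13

Extreme points and z = 7p - 5q:
  (32/11, 29/11) → z = 79/11
  (101/13, 9/13) → z = 662/13
  (-32/19, 21/19) → z = -329/19
  (1/6, -29/24) → z = 173/24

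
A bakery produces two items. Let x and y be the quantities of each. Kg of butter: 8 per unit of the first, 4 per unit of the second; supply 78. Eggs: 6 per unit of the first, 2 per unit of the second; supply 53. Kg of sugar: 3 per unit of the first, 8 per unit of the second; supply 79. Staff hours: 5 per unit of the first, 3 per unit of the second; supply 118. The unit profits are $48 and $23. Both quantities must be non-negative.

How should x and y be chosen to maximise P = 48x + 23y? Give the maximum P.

x = 7, y = 11/2, maximum P = 925/2

Feasible corners and P = 48x + 23y:
  (0, 0) → P = 0
  (0, 79/8) → P = 1817/8
  (53/6, 0) → P = 424
  (7, 11/2) → P = 925/2
  (77/13, 199/26) → P = 11969/26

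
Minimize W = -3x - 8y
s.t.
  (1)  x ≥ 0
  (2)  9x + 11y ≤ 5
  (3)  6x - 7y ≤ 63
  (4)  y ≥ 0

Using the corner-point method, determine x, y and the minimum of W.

x = 0, y = 5/11, minimum W = -40/11

Vertices and W = -3x - 8y:
  (0, 5/11) → W = -40/11
  (0, 0) → W = 0
  (5/9, 0) → W = -5/3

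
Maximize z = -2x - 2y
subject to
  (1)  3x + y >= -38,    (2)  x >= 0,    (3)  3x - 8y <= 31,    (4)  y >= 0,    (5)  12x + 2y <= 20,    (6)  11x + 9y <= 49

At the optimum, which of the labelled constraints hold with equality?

(2) and (4)

Feasible corners and z = -2x - 2y:
  (0, 0) → z = 0
  (0, 49/9) → z = -98/9
  (5/3, 0) → z = -10/3
  (41/43, 184/43) → z = -450/43

The maximum is at (0, 0). Substituting into each constraint, equality holds for (2) and (4); the remaining constraints have slack.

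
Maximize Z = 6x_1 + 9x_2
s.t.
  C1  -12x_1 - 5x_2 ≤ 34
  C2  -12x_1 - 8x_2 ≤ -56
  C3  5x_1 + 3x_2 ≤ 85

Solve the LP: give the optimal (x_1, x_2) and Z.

x_1 = -527/11, x_2 = 1190/11, maximum Z = 7548/11

Feasible corners and Z = 6x_1 + 9x_2:
  (-46/3, 30) → Z = 178
  (-527/11, 1190/11) → Z = 7548/11
  (128, -185) → Z = -897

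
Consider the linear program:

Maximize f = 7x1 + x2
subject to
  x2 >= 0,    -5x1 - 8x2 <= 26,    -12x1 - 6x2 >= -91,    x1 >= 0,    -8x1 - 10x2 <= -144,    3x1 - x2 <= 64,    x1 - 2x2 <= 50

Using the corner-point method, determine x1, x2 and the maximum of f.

Vertices and f = 7x1 + x2:
  (0, 91/6) → f = 91/6
  (23/36, 125/9) → f = 661/36
  (0, 72/5) → f = 72/5

x1 = 23/36, x2 = 125/9, maximum f = 661/36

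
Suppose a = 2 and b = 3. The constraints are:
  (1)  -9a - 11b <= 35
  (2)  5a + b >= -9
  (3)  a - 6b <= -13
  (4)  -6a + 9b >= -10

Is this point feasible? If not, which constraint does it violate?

feasible

(1): -51 ≤ 35 ✓
(2): 13 ≥ -9 ✓
(3): -16 ≤ -13 ✓
(4): 15 ≥ -10 ✓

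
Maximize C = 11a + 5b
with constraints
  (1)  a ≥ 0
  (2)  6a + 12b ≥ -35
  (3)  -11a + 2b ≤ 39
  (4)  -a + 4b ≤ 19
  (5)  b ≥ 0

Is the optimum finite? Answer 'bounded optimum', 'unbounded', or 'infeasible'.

From the feasible point (0, 19/4), moving in the direction (4, 1) keeps every constraint satisfied while C increases without bound.

unbounded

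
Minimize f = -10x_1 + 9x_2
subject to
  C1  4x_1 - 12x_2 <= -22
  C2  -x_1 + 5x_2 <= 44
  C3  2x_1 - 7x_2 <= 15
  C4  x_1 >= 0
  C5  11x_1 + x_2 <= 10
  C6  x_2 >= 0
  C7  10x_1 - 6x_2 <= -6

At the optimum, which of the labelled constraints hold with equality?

Corner points and f = -10x_1 + 9x_2:
  (0, 11/6) → f = 33/2
  (5/8, 49/24) → f = 97/8
  (0, 44/5) → f = 396/5
  (3/28, 247/28) → f = 2193/28
  (27/38, 83/38) → f = 477/38

The minimum is at (5/8, 49/24). Substituting into each constraint, equality holds for C1 and C7; the remaining constraints have slack.

C1 and C7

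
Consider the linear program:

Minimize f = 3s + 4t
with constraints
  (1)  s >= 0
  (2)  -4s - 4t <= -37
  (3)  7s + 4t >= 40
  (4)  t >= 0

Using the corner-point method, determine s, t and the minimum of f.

Vertices and f = 3s + 4t:
  (0, 10) → f = 40
  (1, 33/4) → f = 36
  (37/4, 0) → f = 111/4
The feasible region is unbounded (it extends along (0, 1), (1, 0)), but f strictly increases along every unbounded feasible direction, so there is no improving ray and the minimum is attained at a vertex.

At the optimal vertex, -4s - 4t = -37 and t = 0.
Solving simultaneously gives s = 37/4, t = 0.

s = 37/4, t = 0, minimum f = 111/4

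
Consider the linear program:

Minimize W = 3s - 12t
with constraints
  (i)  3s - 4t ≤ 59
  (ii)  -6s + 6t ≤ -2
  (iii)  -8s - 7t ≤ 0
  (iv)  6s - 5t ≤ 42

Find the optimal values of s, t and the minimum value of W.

s = 121/3, t = 40, minimum W = -359

Corner points and W = 3s - 12t:
  (7/45, -8/45) → W = 13/5
  (121/3, 40) → W = -359
  (147/41, -168/41) → W = 2457/41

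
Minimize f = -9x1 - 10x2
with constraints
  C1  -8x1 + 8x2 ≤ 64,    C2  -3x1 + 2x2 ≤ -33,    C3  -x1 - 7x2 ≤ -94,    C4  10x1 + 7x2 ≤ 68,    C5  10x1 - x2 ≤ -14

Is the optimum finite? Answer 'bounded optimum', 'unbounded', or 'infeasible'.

The boundaries -3x1 + 2x2 = -33 and 10x1 - x2 = -14 meet at (-61/17, -372/17), but that point violates -x1 - 7x2 ≤ -94. Every candidate vertex is excluded by some other constraint, so the feasible region is empty.

infeasible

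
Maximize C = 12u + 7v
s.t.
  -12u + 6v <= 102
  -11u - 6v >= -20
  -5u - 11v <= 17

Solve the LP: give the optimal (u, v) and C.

u = -82/23, v = 227/23, maximum C = 605/23

Extreme points and C = 12u + 7v:
  (-82/23, 227/23) → C = 605/23
  (-68/9, 17/9) → C = -697/9
  (46/13, -41/13) → C = 265/13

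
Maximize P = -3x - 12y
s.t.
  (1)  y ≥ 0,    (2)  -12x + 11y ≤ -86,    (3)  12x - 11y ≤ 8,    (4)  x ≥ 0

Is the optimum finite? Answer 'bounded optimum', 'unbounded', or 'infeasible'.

Constraints -12x + 11y ≤ -86 and 12x - 11y ≤ 8 have parallel boundaries but demand opposite sides — no point can satisfy both, so the region is empty.

infeasible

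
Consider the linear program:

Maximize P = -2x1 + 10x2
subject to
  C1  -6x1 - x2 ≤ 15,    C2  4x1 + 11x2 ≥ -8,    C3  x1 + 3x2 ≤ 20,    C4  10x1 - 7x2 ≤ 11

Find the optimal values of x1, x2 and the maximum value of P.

x1 = -65/17, x2 = 135/17, maximum P = 1480/17

Feasible corners and P = -2x1 + 10x2:
  (-157/62, 6/31) → P = 7
  (-65/17, 135/17) → P = 1480/17
  (65/138, -62/69) → P = -685/69
  (173/37, 189/37) → P = 1544/37

At the optimal vertex, -6x1 - x2 = 15 and x1 + 3x2 = 20.
Solving simultaneously gives x1 = -65/17, x2 = 135/17.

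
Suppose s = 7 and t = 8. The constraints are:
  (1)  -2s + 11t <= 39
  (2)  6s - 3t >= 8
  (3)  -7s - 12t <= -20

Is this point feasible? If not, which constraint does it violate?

Constraint (1): -2s + 11t = 74, which is not ≤ 39. All other constraints are satisfied.

not feasible — violates (1)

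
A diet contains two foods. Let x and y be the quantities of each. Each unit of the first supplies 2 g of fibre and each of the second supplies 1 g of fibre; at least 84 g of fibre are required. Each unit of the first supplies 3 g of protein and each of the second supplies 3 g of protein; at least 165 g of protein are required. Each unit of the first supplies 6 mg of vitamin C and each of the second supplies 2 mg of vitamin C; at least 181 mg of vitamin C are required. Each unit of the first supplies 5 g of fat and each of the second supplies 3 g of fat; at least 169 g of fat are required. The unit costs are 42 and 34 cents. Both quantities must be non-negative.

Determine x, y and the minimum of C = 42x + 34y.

The feasible region is unbounded (it extends along (0, 1), (1, 0)), but C strictly increases along every unbounded feasible direction, so there is no improving ray and the minimum is attained at a vertex.

The optimum lies where 2x + y = 84 and 3x + 3y = 165.
Solving simultaneously gives x = 29, y = 26.

x = 29, y = 26, minimum C = 2102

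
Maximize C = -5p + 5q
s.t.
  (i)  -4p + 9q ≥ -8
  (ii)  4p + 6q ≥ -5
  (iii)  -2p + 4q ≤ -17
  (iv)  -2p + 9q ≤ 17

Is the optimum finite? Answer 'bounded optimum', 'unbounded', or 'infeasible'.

The boundaries -4p + 9q = -8 and 4p + 6q = -5 meet at (1/20, -13/15), but that point violates -2p + 4q ≤ -17. Every candidate vertex is excluded by some other constraint, so the feasible region is empty.

infeasible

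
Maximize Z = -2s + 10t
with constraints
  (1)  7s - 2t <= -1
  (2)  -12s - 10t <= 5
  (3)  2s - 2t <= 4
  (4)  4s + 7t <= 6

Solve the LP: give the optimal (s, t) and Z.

s = -95/44, t = 23/11, maximum Z = 555/22

Extreme points and Z = -2s + 10t:
  (-10/47, -23/94) → Z = -95/47
  (5/57, 46/57) → Z = 150/19
  (-95/44, 23/11) → Z = 555/22

The binding constraints are -12s - 10t = 5 and 4s + 7t = 6.
Solving simultaneously gives s = -95/44, t = 23/11.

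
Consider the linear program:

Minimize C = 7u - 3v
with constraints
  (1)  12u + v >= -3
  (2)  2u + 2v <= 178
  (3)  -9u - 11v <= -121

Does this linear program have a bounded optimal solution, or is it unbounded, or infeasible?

bounded optimum

Feasible corners and C = 7u - 3v:
  (-92/11, 1071/11) → C = -3857/11
  (-154/123, 493/41) → C = -5515/123
  (429, -340) → C = 4023
The feasible region has finitely many vertices and no improving ray; the minimum is -3857/11 at (-92/11, 1071/11).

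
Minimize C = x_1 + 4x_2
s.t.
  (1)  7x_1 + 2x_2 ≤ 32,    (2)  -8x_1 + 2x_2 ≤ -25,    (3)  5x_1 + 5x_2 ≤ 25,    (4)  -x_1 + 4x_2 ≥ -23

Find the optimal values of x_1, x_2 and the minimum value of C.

The binding constraints are -8x_1 + 2x_2 = -25 and -x_1 + 4x_2 = -23.
Solving simultaneously gives x_1 = 9/5, x_2 = -53/10.

x_1 = 9/5, x_2 = -53/10, minimum C = -97/5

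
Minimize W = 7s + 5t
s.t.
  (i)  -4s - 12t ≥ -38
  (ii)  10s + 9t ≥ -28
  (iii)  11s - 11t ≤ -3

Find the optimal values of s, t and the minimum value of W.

Extreme points and W = 7s + 5t:
  (-113/14, 41/7) → W = -381/14
  (191/88, 215/88) → W = 603/22
  (-335/209, -278/209) → W = -3735/209

At the optimal vertex, -4s - 12t = -38 and 10s + 9t = -28.
Solving simultaneously gives s = -113/14, t = 41/7.

s = -113/14, t = 41/7, minimum W = -381/14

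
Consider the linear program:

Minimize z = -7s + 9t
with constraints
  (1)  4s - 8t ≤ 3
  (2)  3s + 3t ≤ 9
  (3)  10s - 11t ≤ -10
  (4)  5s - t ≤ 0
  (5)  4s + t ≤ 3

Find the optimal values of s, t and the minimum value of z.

The feasible region is unbounded (it extends along (-2, -1), (-1, 1)), but z strictly increases along every unbounded feasible direction, so there is no improving ray and the minimum is attained at a vertex.

The optimum lies where 4s - 8t = 3 and 10s - 11t = -10.
Solving simultaneously gives s = -113/36, t = -35/18.

s = -113/36, t = -35/18, minimum z = 161/36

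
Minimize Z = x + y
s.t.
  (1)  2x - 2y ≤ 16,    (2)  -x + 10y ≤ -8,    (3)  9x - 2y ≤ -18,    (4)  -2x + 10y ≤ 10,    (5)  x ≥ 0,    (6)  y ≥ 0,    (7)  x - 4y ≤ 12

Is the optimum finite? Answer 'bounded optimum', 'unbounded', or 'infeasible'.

The boundaries 2x - 2y = 16 and -x + 10y = -8 meet at (8, 0), but that point violates 9x - 2y ≤ -18. Every candidate vertex is excluded by some other constraint, so the feasible region is empty.

infeasible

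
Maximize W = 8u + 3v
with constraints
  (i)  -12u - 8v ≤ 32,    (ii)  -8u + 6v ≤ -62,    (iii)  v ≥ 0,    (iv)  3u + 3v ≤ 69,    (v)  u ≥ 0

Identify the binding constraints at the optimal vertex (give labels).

Feasible corners and W = 8u + 3v:
  (31/4, 0) → W = 62
  (100/7, 61/7) → W = 983/7
  (23, 0) → W = 184

The maximum is at (23, 0). Substituting into each constraint, equality holds for (iii) and (iv); the remaining constraints have slack.

(iii) and (iv)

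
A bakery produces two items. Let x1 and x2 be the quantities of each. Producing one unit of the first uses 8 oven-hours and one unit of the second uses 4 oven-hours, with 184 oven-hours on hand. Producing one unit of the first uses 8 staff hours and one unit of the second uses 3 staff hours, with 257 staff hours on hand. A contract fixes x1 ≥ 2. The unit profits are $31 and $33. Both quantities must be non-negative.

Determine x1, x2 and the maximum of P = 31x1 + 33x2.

x1 = 2, x2 = 42, maximum P = 1448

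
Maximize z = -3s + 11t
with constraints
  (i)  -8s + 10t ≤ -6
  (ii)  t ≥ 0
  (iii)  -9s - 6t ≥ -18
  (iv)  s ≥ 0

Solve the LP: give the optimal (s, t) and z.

s = 36/23, t = 15/23, maximum z = 57/23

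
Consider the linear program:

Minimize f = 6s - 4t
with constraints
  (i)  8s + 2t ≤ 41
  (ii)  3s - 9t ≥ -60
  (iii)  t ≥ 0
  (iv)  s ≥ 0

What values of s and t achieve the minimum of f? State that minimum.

Feasible corners and f = 6s - 4t:
  (83/26, 201/26) → f = -153/13
  (41/8, 0) → f = 123/4
  (0, 20/3) → f = -80/3
  (0, 0) → f = 0

s = 0, t = 20/3, minimum f = -80/3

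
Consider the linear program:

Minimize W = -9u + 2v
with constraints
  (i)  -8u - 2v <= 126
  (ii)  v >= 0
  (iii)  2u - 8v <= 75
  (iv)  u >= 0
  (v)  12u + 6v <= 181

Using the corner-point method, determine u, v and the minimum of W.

u = 181/12, v = 0, minimum W = -543/4

Vertices and W = -9u + 2v:
  (0, 0) → W = 0
  (181/12, 0) → W = -543/4
  (0, 181/6) → W = 181/3

The binding constraints are v = 0 and 12u + 6v = 181.
Solving simultaneously gives u = 181/12, v = 0.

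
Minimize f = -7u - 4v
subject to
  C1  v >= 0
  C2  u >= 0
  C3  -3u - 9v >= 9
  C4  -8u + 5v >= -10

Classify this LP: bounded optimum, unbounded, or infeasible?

infeasible

The boundaries v = 0 and u = 0 meet at (0, 0), but that point violates -3u - 9v ≥ 9. Every candidate vertex is excluded by some other constraint, so the feasible region is empty.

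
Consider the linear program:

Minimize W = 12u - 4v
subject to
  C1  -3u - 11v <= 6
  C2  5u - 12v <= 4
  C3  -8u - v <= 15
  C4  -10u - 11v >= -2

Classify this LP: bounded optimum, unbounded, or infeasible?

Vertices and W = 12u - 4v:
  (-4/13, -6/13) → W = -24/13
  (-159/85, -3/85) → W = -1896/85
  (68/175, -6/35) → W = 936/175
  (-167/78, 83/39) → W = -1334/39
The feasible region has finitely many vertices and no improving ray; the minimum is -1334/39 at (-167/78, 83/39).

bounded optimum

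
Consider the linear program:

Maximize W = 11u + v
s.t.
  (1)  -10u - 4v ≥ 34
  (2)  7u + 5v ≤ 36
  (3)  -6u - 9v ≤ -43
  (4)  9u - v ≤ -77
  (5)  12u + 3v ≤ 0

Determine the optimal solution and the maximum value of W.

The feasible region is unbounded (it extends along (-5, 7), (-3, 2)), but W strictly decreases along every unbounded feasible direction, so there is no improving ray and the maximum is attained at a vertex.

The binding constraints are -10u - 4v = 34 and 9u - v = -77.
Solving simultaneously gives u = -171/23, v = 232/23.

u = -171/23, v = 232/23, maximum W = -1649/23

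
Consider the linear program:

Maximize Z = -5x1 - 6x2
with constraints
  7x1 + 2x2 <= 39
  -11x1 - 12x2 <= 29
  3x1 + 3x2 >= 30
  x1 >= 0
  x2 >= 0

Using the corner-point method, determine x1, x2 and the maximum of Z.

x1 = 19/5, x2 = 31/5, maximum Z = -281/5

Vertices and Z = -5x1 - 6x2:
  (19/5, 31/5) → Z = -281/5
  (0, 39/2) → Z = -117
  (0, 10) → Z = -60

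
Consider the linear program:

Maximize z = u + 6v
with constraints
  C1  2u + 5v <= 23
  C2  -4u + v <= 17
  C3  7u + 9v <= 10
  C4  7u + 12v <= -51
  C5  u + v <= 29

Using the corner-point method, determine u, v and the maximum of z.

Extreme points and z = u + 6v:
  (-51/11, -17/11) → z = -153/11
  (193/7, -61/3) → z = -661/7
  (251/2, -193/2) → z = -907/2
The feasible region is unbounded (it extends along (1, -1), (-1, -4)), but z strictly decreases along every unbounded feasible direction, so there is no improving ray and the maximum is attained at a vertex.

u = -51/11, v = -17/11, maximum z = -153/11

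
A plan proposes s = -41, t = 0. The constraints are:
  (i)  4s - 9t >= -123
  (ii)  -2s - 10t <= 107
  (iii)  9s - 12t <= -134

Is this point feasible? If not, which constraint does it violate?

not feasible — violates (i)

Constraint (i): 4s - 9t = -164, which is not ≥ -123. All other constraints are satisfied.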